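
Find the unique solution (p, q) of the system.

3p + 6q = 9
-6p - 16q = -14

(5, -1)

Forward elimination on [A|b]:
R2 <- R2 - (-2)*R1:  [  0  -4   4 ]
Row echelon form:
[ 3   6  |  9 ]
[ 0  -4  |  4 ]
Back-substitution:
q = (4) / -4 = -1
p = (9 - (6)*(-1)) / 3 = 5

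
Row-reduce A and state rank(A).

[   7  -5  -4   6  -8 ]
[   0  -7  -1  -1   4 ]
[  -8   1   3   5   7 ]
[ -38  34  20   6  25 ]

rank(A) = 3

Row reduction:
R3 <- R3 - (-8/7)*R1:  [     0  -33/7  -11/7   83/7  -15/7 ]
R4 <- R4 - (-38/7)*R1:  [      0    48/7   -12/7   270/7  -129/7 ]
R3 <- R3 - (33/49)*R2:  [       0        0   -44/49   614/49  -237/49 ]
R4 <- R4 - (-48/49)*R2:  [       0        0  -132/49  1842/49  -711/49 ]
R4 <- R4 - (3)*R3:  [ 0  0  0  0  0 ]
Row echelon form:
[ 7  -5      -4       6       -8 ]
[ 0  -7      -1      -1        4 ]
[ 0   0  -44/49  614/49  -237/49 ]
[ 0   0       0       0        0 ]
Nonzero rows / pivot columns: 3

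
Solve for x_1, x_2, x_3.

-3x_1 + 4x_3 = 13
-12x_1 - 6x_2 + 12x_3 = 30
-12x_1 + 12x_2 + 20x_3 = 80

(1, 1, 4)

Forward elimination on [A|b]:
R2 <- R2 - (4)*R1:  [   0   -6   -4  -22 ]
R3 <- R3 - (4)*R1:  [  0  12   4  28 ]
R3 <- R3 - (-2)*R2:  [   0    0   -4  -16 ]
Row echelon form:
[ -3   0   4  |   13 ]
[  0  -6  -4  |  -22 ]
[  0   0  -4  |  -16 ]
Back-substitution:
x_3 = (-16) / -4 = 4
x_2 = (-22 - (-4)*(4)) / -6 = 1
x_1 = (13 - (4)*(4)) / -3 = 1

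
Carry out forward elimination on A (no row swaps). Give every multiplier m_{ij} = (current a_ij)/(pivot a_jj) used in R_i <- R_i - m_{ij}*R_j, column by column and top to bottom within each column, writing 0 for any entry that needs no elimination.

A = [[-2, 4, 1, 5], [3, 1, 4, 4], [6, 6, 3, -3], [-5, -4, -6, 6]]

Forward elimination:
R2 <- R2 - (-3/2)*R1:  [    0     7  11/2  23/2 ]
R3 <- R3 - (-3)*R1:  [  0  18   6  12 ]
R4 <- R4 - (5/2)*R1:  [     0    -14  -17/2  -13/2 ]
R3 <- R3 - (18/7)*R2:  [      0       0   -57/7  -123/7 ]
R4 <- R4 - (-2)*R2:  [    0     0   5/2  33/2 ]
R4 <- R4 - (-35/114)*R3:  [      0       0       0  211/19 ]
Multipliers (in order of application): m_{21} = -3/2, m_{31} = -3, m_{41} = 5/2, m_{32} = 18/7, m_{42} = -2, m_{43} = -35/114

multipliers: -3/2, -3, 5/2, 18/7, -2, -35/114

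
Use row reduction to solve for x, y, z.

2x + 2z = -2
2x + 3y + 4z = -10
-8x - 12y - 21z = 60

(3, 0, -4)

Forward elimination on [A|b]:
R2 <- R2 - (1)*R1:  [  0   3   2  -8 ]
R3 <- R3 - (-4)*R1:  [   0  -12  -13   52 ]
R3 <- R3 - (-4)*R2:  [  0   0  -5  20 ]
Row echelon form:
[ 2  0   2  |  -2 ]
[ 0  3   2  |  -8 ]
[ 0  0  -5  |  20 ]
Back-substitution:
z = (20) / -5 = -4
y = (-8 - (2)*(-4)) / 3 = 0
x = (-2 - (2)*(-4)) / 2 = 3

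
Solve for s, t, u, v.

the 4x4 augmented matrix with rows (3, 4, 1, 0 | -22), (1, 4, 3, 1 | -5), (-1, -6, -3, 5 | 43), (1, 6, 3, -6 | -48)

(-3, -4, 3, 5)

Forward elimination on [A|b]:
R2 <- R2 - (1/3)*R1:  [   0  8/3  8/3    1  7/3 ]
R3 <- R3 - (-1/3)*R1:  [     0  -14/3   -8/3      5  107/3 ]
R4 <- R4 - (1/3)*R1:  [      0    14/3     8/3      -6  -122/3 ]
R3 <- R3 - (-7/4)*R2:  [     0      0      2   27/4  159/4 ]
R4 <- R4 - (7/4)*R2:  [      0       0      -2   -31/4  -179/4 ]
R4 <- R4 - (-1)*R3:  [  0   0   0  -1  -5 ]
Row echelon form:
[ 3    4    1     0  |    -22 ]
[ 0  8/3  8/3     1  |    7/3 ]
[ 0    0    2  27/4  |  159/4 ]
[ 0    0    0    -1  |     -5 ]
Back-substitution:
v = (-5) / -1 = 5
u = (159/4 - (27/4)*(5)) / 2 = 3
t = (7/3 - (8/3)*(3) - (1)*(5)) / (8/3) = -4
s = (-22 - (4)*(-4) - (1)*(3)) / 3 = -3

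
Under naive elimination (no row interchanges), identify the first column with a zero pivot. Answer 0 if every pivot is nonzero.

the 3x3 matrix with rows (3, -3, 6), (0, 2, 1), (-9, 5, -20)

Naive forward elimination:
R3 <- R3 - (-3)*R1:  [  0  -4  -2 ]
R3 <- R3 - (-2)*R2:  [ 0  0  0 ]
Matrix at this point:
[ 3  -3  6 ]
[ 0   2  1 ]
[ 0   0  0 ]
Pivot entry (3,3) in the last row is zero and there are no rows below to swap with -> zero pivot in column 3 (A is singular).

first zero-pivot column = 3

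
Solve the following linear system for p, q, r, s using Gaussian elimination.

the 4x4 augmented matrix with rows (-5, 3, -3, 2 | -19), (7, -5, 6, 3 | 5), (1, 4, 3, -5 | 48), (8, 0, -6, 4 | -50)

Forward elimination on [A|b]:
R2 <- R2 - (-7/5)*R1:  [      0    -4/5     9/5    29/5  -108/5 ]
R3 <- R3 - (-1/5)*R1:  [     0   23/5   12/5  -23/5  221/5 ]
R4 <- R4 - (-8/5)*R1:  [      0    24/5   -54/5    36/5  -402/5 ]
R3 <- R3 - (-23/4)*R2:  [     0      0   51/4  115/4    -80 ]
R4 <- R4 - (-6)*R2:  [    0     0     0    42  -210 ]
Row echelon form:
[ -5     3    -3      2  |     -19 ]
[  0  -4/5   9/5   29/5  |  -108/5 ]
[  0     0  51/4  115/4  |     -80 ]
[  0     0     0     42  |    -210 ]
Back-substitution:
s = (-210) / 42 = -5
r = (-80 - (115/4)*(-5)) / (51/4) = 5
q = (-108/5 - (9/5)*(5) - (29/5)*(-5)) / (-4/5) = 2
p = (-19 - (3)*(2) - (-3)*(5) - (2)*(-5)) / -5 = 0

(0, 2, 5, -5)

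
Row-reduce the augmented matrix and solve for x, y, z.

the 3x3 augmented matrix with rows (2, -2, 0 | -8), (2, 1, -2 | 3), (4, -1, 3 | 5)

(1, 5, 2)

Forward elimination on [A|b]:
R2 <- R2 - (1)*R1:  [  0   3  -2  11 ]
R3 <- R3 - (2)*R1:  [  0   3   3  21 ]
R3 <- R3 - (1)*R2:  [  0   0   5  10 ]
Row echelon form:
[ 2  -2   0  |  -8 ]
[ 0   3  -2  |  11 ]
[ 0   0   5  |  10 ]
Back-substitution:
z = (10) / 5 = 2
y = (11 - (-2)*(2)) / 3 = 5
x = (-8 - (-2)*(5)) / 2 = 1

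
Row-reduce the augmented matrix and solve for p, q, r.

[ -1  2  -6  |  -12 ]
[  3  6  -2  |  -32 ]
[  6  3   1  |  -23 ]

Forward elimination on [A|b]:
R2 <- R2 - (-3)*R1:  [   0   12  -20  -68 ]
R3 <- R3 - (-6)*R1:  [   0   15  -35  -95 ]
R3 <- R3 - (5/4)*R2:  [   0    0  -10  -10 ]
Row echelon form:
[ -1   2   -6  |  -12 ]
[  0  12  -20  |  -68 ]
[  0   0  -10  |  -10 ]
Back-substitution:
r = (-10) / -10 = 1
q = (-68 - (-20)*(1)) / 12 = -4
p = (-12 - (2)*(-4) - (-6)*(1)) / -1 = -2

(-2, -4, 1)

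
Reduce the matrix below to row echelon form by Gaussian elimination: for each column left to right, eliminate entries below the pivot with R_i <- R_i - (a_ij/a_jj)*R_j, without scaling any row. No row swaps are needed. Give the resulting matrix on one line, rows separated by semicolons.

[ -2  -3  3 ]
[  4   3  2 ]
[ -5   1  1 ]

Forward elimination:
R2 <- R2 - (-2)*R1:  [  0  -3   8 ]
R3 <- R3 - (5/2)*R1:  [     0   17/2  -13/2 ]
R3 <- R3 - (-17/6)*R2:  [    0     0  97/6 ]
Row echelon form:
[ -2  -3     3 ]
[  0  -3     8 ]
[  0   0  97/6 ]

REF = [-2 -3 3; 0 -3 8; 0 0 97/6]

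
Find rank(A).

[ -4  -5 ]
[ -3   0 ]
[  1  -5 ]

rank(A) = 2

Row reduction:
R2 <- R2 - (3/4)*R1:  [    0  15/4 ]
R3 <- R3 - (-1/4)*R1:  [     0  -25/4 ]
R3 <- R3 - (-5/3)*R2:  [ 0  0 ]
Row echelon form:
[ -4    -5 ]
[  0  15/4 ]
[  0     0 ]
Nonzero rows / pivot columns: 2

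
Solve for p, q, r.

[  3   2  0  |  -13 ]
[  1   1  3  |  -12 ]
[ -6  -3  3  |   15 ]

(-1, -5, -2)

Forward elimination on [A|b]:
R2 <- R2 - (1/3)*R1:  [     0    1/3      3  -23/3 ]
R3 <- R3 - (-2)*R1:  [   0    1    3  -11 ]
R3 <- R3 - (3)*R2:  [  0   0  -6  12 ]
Row echelon form:
[ 3    2   0  |    -13 ]
[ 0  1/3   3  |  -23/3 ]
[ 0    0  -6  |     12 ]
Back-substitution:
r = (12) / -6 = -2
q = (-23/3 - (3)*(-2)) / (1/3) = -5
p = (-13 - (2)*(-5)) / 3 = -1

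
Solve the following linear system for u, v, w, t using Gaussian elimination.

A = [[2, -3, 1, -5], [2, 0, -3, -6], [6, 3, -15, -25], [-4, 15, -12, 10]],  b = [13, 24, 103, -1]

Forward elimination on [A|b]:
R2 <- R2 - (1)*R1:  [  0   3  -4  -1  11 ]
R3 <- R3 - (3)*R1:  [   0   12  -18  -10   64 ]
R4 <- R4 - (-2)*R1:  [   0    9  -10    0   25 ]
R3 <- R3 - (4)*R2:  [  0   0  -2  -6  20 ]
R4 <- R4 - (3)*R2:  [  0   0   2   3  -8 ]
R4 <- R4 - (-1)*R3:  [  0   0   0  -3  12 ]
Row echelon form:
[ 2  -3   1  -5  |  13 ]
[ 0   3  -4  -1  |  11 ]
[ 0   0  -2  -6  |  20 ]
[ 0   0   0  -3  |  12 ]
Back-substitution:
t = (12) / -3 = -4
w = (20 - (-6)*(-4)) / -2 = 2
v = (11 - (-4)*(2) - (-1)*(-4)) / 3 = 5
u = (13 - (-3)*(5) - (1)*(2) - (-5)*(-4)) / 2 = 3

(3, 5, 2, -4)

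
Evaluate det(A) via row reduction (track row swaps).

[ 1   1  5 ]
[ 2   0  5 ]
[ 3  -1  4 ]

Forward elimination:
R2 <- R2 - (2)*R1:  [  0  -2  -5 ]
R3 <- R3 - (3)*R1:  [   0   -4  -11 ]
R3 <- R3 - (2)*R2:  [  0   0  -1 ]
Upper-triangular form:
[ 1   1   5 ]
[ 0  -2  -5 ]
[ 0   0  -1 ]
det(A) = (-1)^0 * (1) * (-2) * (-1) = 2  (0 row swaps -> sign +1)

det(A) = 2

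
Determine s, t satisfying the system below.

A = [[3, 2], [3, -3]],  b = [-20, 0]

Forward elimination on [A|b]:
R2 <- R2 - (1)*R1:  [  0  -5  20 ]
Row echelon form:
[ 3   2  |  -20 ]
[ 0  -5  |   20 ]
Back-substitution:
t = (20) / -5 = -4
s = (-20 - (2)*(-4)) / 3 = -4

(-4, -4)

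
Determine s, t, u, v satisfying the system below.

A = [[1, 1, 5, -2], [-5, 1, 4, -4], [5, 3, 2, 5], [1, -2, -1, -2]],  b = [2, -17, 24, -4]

(1, -4, 3, 5)

Forward elimination on [A|b]:
R2 <- R2 - (-5)*R1:  [   0    6   29  -14   -7 ]
R3 <- R3 - (5)*R1:  [   0   -2  -23   15   14 ]
R4 <- R4 - (1)*R1:  [  0  -3  -6   0  -6 ]
R3 <- R3 - (-1/3)*R2:  [     0      0  -40/3   31/3   35/3 ]
R4 <- R4 - (-1/2)*R2:  [     0      0   17/2     -7  -19/2 ]
R4 <- R4 - (-51/80)*R3:  [      0       0       0  -33/80  -33/16 ]
Row echelon form:
[ 1  1      5      -2  |       2 ]
[ 0  6     29     -14  |      -7 ]
[ 0  0  -40/3    31/3  |    35/3 ]
[ 0  0      0  -33/80  |  -33/16 ]
Back-substitution:
v = (-33/16) / (-33/80) = 5
u = (35/3 - (31/3)*(5)) / (-40/3) = 3
t = (-7 - (29)*(3) - (-14)*(5)) / 6 = -4
s = (2 - (1)*(-4) - (5)*(3) - (-2)*(5)) / 1 = 1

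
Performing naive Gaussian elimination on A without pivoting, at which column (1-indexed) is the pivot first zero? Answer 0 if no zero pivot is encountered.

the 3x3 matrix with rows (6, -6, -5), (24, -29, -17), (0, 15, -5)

first zero-pivot column = 0

Naive forward elimination:
R2 <- R2 - (4)*R1:  [  0  -5   3 ]
R3 <- R3 - (-3)*R2:  [ 0  0  4 ]
All pivots nonzero; naive elimination completes without hitting a zero pivot.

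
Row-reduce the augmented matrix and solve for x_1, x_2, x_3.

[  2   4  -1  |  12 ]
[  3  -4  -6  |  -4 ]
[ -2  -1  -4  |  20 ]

(-4, 4, -4)

Forward elimination on [A|b]:
R2 <- R2 - (3/2)*R1:  [    0   -10  -9/2   -22 ]
R3 <- R3 - (-1)*R1:  [  0   3  -5  32 ]
R3 <- R3 - (-3/10)*R2:  [       0        0  -127/20    127/5 ]
Row echelon form:
[ 2    4       -1  |     12 ]
[ 0  -10     -9/2  |    -22 ]
[ 0    0  -127/20  |  127/5 ]
Back-substitution:
x_3 = (127/5) / (-127/20) = -4
x_2 = (-22 - (-9/2)*(-4)) / -10 = 4
x_1 = (12 - (4)*(4) - (-1)*(-4)) / 2 = -4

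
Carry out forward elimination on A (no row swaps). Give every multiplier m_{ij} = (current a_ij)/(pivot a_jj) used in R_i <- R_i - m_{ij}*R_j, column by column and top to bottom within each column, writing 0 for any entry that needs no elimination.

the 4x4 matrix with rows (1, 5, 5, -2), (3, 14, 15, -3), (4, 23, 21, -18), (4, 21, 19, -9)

multipliers: 3, 4, 4, -3, -1, -1

Forward elimination:
R2 <- R2 - (3)*R1:  [  0  -1   0   3 ]
R3 <- R3 - (4)*R1:  [   0    3    1  -10 ]
R4 <- R4 - (4)*R1:  [  0   1  -1  -1 ]
R3 <- R3 - (-3)*R2:  [  0   0   1  -1 ]
R4 <- R4 - (-1)*R2:  [  0   0  -1   2 ]
R4 <- R4 - (-1)*R3:  [ 0  0  0  1 ]
Multipliers (in order of application): m_{21} = 3, m_{31} = 4, m_{41} = 4, m_{32} = -3, m_{42} = -1, m_{43} = -1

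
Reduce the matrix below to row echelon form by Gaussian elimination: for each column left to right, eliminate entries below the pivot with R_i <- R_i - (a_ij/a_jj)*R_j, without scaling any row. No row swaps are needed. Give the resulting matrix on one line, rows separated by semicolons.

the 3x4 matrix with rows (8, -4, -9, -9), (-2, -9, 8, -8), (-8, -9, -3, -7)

Forward elimination:
R2 <- R2 - (-1/4)*R1:  [     0    -10   23/4  -41/4 ]
R3 <- R3 - (-1)*R1:  [   0  -13  -12  -16 ]
R3 <- R3 - (13/10)*R2:  [       0        0  -779/40  -107/40 ]
Row echelon form:
[ 8   -4       -9       -9 ]
[ 0  -10     23/4    -41/4 ]
[ 0    0  -779/40  -107/40 ]

REF = [8 -4 -9 -9; 0 -10 23/4 -41/4; 0 0 -779/40 -107/40]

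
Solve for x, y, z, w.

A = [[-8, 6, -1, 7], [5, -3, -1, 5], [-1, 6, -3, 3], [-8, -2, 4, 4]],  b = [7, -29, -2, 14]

Forward elimination on [A|b]:
R2 <- R2 - (-5/8)*R1:  [      0     3/4   -13/8    75/8  -197/8 ]
R3 <- R3 - (1/8)*R1:  [     0   21/4  -23/8   17/8  -23/8 ]
R4 <- R4 - (1)*R1:  [  0  -8   5  -3   7 ]
R3 <- R3 - (7)*R2:  [      0       0    17/2  -127/2   339/2 ]
R4 <- R4 - (-32/3)*R2:  [      0       0   -37/3      97  -767/3 ]
R4 <- R4 - (-74/51)*R3:  [       0        0        0   248/51  -496/51 ]
Row echelon form:
[ -8    6     -1       7  |        7 ]
[  0  3/4  -13/8    75/8  |   -197/8 ]
[  0    0   17/2  -127/2  |    339/2 ]
[  0    0      0  248/51  |  -496/51 ]
Back-substitution:
w = (-496/51) / (248/51) = -2
z = (339/2 - (-127/2)*(-2)) / (17/2) = 5
y = (-197/8 - (-13/8)*(5) - (75/8)*(-2)) / (3/4) = 3
x = (7 - (6)*(3) - (-1)*(5) - (7)*(-2)) / -8 = -1

(-1, 3, 5, -2)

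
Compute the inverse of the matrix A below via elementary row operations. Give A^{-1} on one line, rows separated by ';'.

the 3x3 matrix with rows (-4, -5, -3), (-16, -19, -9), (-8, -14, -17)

Gauss-Jordan on [A | I]:
R1 <- (1/-4)*R1:  [    1   5/4   3/4  |  -1/4     0     0 ]
R2 <- R2 - (-16)*R1:  [  0   1   3  |  -4   1   0 ]
R3 <- R3 - (-8)*R1:  [   0   -4  -11  |   -2    0    1 ]
R1 <- R1 - (5/4)*R2:  [    1     0    -3  |  19/4  -5/4     0 ]
R3 <- R3 - (-4)*R2:  [   0    0    1  |  -18    4    1 ]
R1 <- R1 - (-3)*R3:  [      1       0       0  |  -197/4    43/4       3 ]
R2 <- R2 - (3)*R3:  [   0    1    0  |   50  -11   -3 ]
Right block of [I | A^{-1}] is the inverse:
[ -197/4  43/4   3 ]
[     50   -11  -3 ]
[    -18     4   1 ]

inverse = [-197/4 43/4 3; 50 -11 -3; -18 4 1]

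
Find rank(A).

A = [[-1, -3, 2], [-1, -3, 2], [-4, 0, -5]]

Row reduction:
R2 <- R2 - (1)*R1:  [ 0  0  0 ]
R3 <- R3 - (4)*R1:  [   0   12  -13 ]
R2 <-> R3   (pivot in column 2 was zero)
[ -1  -3    2 ]
[  0  12  -13 ]
[  0   0    0 ]
Row echelon form:
[ -1  -3    2 ]
[  0  12  -13 ]
[  0   0    0 ]
Nonzero rows / pivot columns: 2

rank(A) = 2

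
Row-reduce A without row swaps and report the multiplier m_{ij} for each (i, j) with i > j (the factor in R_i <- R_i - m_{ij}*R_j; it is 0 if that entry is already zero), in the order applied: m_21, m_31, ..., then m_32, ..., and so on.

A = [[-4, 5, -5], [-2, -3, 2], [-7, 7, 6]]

Forward elimination:
R2 <- R2 - (1/2)*R1:  [     0  -11/2    9/2 ]
R3 <- R3 - (7/4)*R1:  [    0  -7/4  59/4 ]
R3 <- R3 - (7/22)*R2:  [      0       0  293/22 ]
Multipliers (in order of application): m_{21} = 1/2, m_{31} = 7/4, m_{32} = 7/22

multipliers: 1/2, 7/4, 7/22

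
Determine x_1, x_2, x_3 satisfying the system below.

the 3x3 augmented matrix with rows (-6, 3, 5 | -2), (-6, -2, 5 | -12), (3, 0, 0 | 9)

Forward elimination on [A|b]:
R2 <- R2 - (1)*R1:  [   0   -5    0  -10 ]
R3 <- R3 - (-1/2)*R1:  [   0  3/2  5/2    8 ]
R3 <- R3 - (-3/10)*R2:  [   0    0  5/2    5 ]
Row echelon form:
[ -6   3    5  |   -2 ]
[  0  -5    0  |  -10 ]
[  0   0  5/2  |    5 ]
Back-substitution:
x_3 = (5) / (5/2) = 2
x_2 = (-10) / -5 = 2
x_1 = (-2 - (3)*(2) - (5)*(2)) / -6 = 3

(3, 2, 2)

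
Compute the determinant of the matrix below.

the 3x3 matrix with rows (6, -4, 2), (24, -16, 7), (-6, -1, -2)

Forward elimination:
R2 <- R2 - (4)*R1:  [  0   0  -1 ]
R3 <- R3 - (-1)*R1:  [  0  -5   0 ]
R2 <-> R3   (pivot in column 2 was zero)
[ 6  -4   2 ]
[ 0  -5   0 ]
[ 0   0  -1 ]
Upper-triangular form:
[ 6  -4   2 ]
[ 0  -5   0 ]
[ 0   0  -1 ]
det(A) = (-1)^1 * (6) * (-5) * (-1) = -30  (1 row swap -> sign -1)

det(A) = -30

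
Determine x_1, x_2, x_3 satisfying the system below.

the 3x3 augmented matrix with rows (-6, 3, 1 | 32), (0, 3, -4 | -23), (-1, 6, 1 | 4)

(-5, -1, 5)

Forward elimination on [A|b]:
R3 <- R3 - (1/6)*R1:  [    0  11/2   5/6  -4/3 ]
R3 <- R3 - (11/6)*R2:  [     0      0   49/6  245/6 ]
Row echelon form:
[ -6  3     1  |     32 ]
[  0  3    -4  |    -23 ]
[  0  0  49/6  |  245/6 ]
Back-substitution:
x_3 = (245/6) / (49/6) = 5
x_2 = (-23 - (-4)*(5)) / 3 = -1
x_1 = (32 - (3)*(-1) - (1)*(5)) / -6 = -5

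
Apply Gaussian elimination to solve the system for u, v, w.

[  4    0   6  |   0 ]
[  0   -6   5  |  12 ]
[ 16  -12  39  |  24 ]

(0, -2, 0)

Forward elimination on [A|b]:
R3 <- R3 - (4)*R1:  [   0  -12   15   24 ]
R3 <- R3 - (2)*R2:  [ 0  0  5  0 ]
Row echelon form:
[ 4   0  6  |   0 ]
[ 0  -6  5  |  12 ]
[ 0   0  5  |   0 ]
Back-substitution:
w = (0) / 5 = 0
v = (12 - (5)*(0)) / -6 = -2
u = (0 - (6)*(0)) / 4 = 0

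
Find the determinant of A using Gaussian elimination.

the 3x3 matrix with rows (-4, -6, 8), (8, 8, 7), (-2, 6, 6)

Forward elimination:
R2 <- R2 - (-2)*R1:  [  0  -4  23 ]
R3 <- R3 - (1/2)*R1:  [ 0  9  2 ]
R3 <- R3 - (-9/4)*R2:  [     0      0  215/4 ]
Upper-triangular form:
[ -4  -6      8 ]
[  0  -4     23 ]
[  0   0  215/4 ]
det(A) = (-1)^0 * (-4) * (-4) * (215/4) = 860  (0 row swaps -> sign +1)

det(A) = 860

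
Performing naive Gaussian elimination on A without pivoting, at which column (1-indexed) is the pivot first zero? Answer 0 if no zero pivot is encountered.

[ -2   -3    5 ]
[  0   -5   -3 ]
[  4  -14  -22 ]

first zero-pivot column = 3

Naive forward elimination:
R3 <- R3 - (-2)*R1:  [   0  -20  -12 ]
R3 <- R3 - (4)*R2:  [ 0  0  0 ]
Matrix at this point:
[ -2  -3   5 ]
[  0  -5  -3 ]
[  0   0   0 ]
Pivot entry (3,3) in the last row is zero and there are no rows below to swap with -> zero pivot in column 3 (A is singular).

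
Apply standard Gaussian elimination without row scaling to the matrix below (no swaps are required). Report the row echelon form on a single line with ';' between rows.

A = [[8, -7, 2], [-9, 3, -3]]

Forward elimination:
R2 <- R2 - (-9/8)*R1:  [     0  -39/8   -3/4 ]
Row echelon form:
[ 8     -7     2 ]
[ 0  -39/8  -3/4 ]

REF = [8 -7 2; 0 -39/8 -3/4]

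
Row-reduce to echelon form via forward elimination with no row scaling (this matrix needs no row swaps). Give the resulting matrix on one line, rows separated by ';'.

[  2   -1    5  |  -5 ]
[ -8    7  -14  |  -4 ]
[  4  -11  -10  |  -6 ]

Forward elimination:
R2 <- R2 - (-4)*R1:  [   0    3    6  -24 ]
R3 <- R3 - (2)*R1:  [   0   -9  -20    4 ]
R3 <- R3 - (-3)*R2:  [   0    0   -2  -68 ]
Row echelon form:
[ 2  -1   5  |   -5 ]
[ 0   3   6  |  -24 ]
[ 0   0  -2  |  -68 ]

REF = [2 -1 5 -5; 0 3 6 -24; 0 0 -2 -68]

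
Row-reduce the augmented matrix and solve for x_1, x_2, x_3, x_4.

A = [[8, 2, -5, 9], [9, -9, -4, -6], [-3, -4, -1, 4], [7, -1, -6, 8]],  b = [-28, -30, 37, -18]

(-4, -4, 3, 3)

Forward elimination on [A|b]:
R2 <- R2 - (9/8)*R1:  [      0   -45/4    13/8  -129/8     3/2 ]
R3 <- R3 - (-3/8)*R1:  [     0  -13/4  -23/8   59/8   53/2 ]
R4 <- R4 - (7/8)*R1:  [     0  -11/4  -13/8    1/8   13/2 ]
R3 <- R3 - (13/45)*R2:  [       0        0  -301/90   361/30   391/15 ]
R4 <- R4 - (11/45)*R2:  [      0       0  -91/45   61/15   92/15 ]
R4 <- R4 - (26/43)*R3:  [       0        0        0  -138/43  -414/43 ]
Row echelon form:
[ 8      2       -5        9  |      -28 ]
[ 0  -45/4     13/8   -129/8  |      3/2 ]
[ 0      0  -301/90   361/30  |   391/15 ]
[ 0      0        0  -138/43  |  -414/43 ]
Back-substitution:
x_4 = (-414/43) / (-138/43) = 3
x_3 = (391/15 - (361/30)*(3)) / (-301/90) = 3
x_2 = (3/2 - (13/8)*(3) - (-129/8)*(3)) / (-45/4) = -4
x_1 = (-28 - (2)*(-4) - (-5)*(3) - (9)*(3)) / 8 = -4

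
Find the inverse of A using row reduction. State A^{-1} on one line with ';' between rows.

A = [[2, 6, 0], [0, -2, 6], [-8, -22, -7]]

Gauss-Jordan on [A | I]:
R1 <- (1/2)*R1:  [   1    3    0  |  1/2    0    0 ]
R3 <- R3 - (-8)*R1:  [  0   2  -7  |   4   0   1 ]
R2 <- (1/-2)*R2:  [    0     1    -3  |     0  -1/2     0 ]
R1 <- R1 - (3)*R2:  [   1    0    9  |  1/2  3/2    0 ]
R3 <- R3 - (2)*R2:  [  0   0  -1  |   4   1   1 ]
R3 <- (1/-1)*R3:  [  0   0   1  |  -4  -1  -1 ]
R1 <- R1 - (9)*R3:  [    1     0     0  |  73/2  21/2     9 ]
R2 <- R2 - (-3)*R3:  [    0     1     0  |   -12  -7/2    -3 ]
Right block of [I | A^{-1}] is the inverse:
[ 73/2  21/2   9 ]
[  -12  -7/2  -3 ]
[   -4    -1  -1 ]

inverse = [73/2 21/2 9; -12 -7/2 -3; -4 -1 -1]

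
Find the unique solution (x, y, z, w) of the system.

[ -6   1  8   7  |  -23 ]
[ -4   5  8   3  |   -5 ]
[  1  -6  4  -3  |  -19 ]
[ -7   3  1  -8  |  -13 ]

Forward elimination on [A|b]:
R2 <- R2 - (2/3)*R1:  [    0  13/3   8/3  -5/3  31/3 ]
R3 <- R3 - (-1/6)*R1:  [      0   -35/6    16/3   -11/6  -137/6 ]
R4 <- R4 - (7/6)*R1:  [     0   11/6  -25/3  -97/6   83/6 ]
R3 <- R3 - (-35/26)*R2:  [       0        0   116/13   -53/13  -116/13 ]
R4 <- R4 - (11/26)*R2:  [       0        0  -123/13  -201/13   123/13 ]
R4 <- R4 - (-123/116)*R3:  [         0          0          0  -2295/116          0 ]
Row echelon form:
[ -6     1       8          7  |      -23 ]
[  0  13/3     8/3       -5/3  |     31/3 ]
[  0     0  116/13     -53/13  |  -116/13 ]
[  0     0       0  -2295/116  |        0 ]
Back-substitution:
w = (0) / (-2295/116) = 0
z = (-116/13 - (-53/13)*(0)) / (116/13) = -1
y = (31/3 - (8/3)*(-1) - (-5/3)*(0)) / (13/3) = 3
x = (-23 - (1)*(3) - (8)*(-1) - (7)*(0)) / -6 = 3

(3, 3, -1, 0)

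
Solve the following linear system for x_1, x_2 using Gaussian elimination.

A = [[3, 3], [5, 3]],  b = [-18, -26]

Forward elimination on [A|b]:
R2 <- R2 - (5/3)*R1:  [  0  -2   4 ]
Row echelon form:
[ 3   3  |  -18 ]
[ 0  -2  |    4 ]
Back-substitution:
x_2 = (4) / -2 = -2
x_1 = (-18 - (3)*(-2)) / 3 = -4

(-4, -2)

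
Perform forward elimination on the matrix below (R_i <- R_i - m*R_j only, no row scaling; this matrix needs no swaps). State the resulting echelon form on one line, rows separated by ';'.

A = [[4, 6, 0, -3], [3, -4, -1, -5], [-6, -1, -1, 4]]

REF = [4 6 0 -3; 0 -17/2 -1 -11/4; 0 0 -33/17 -105/34]

Forward elimination:
R2 <- R2 - (3/4)*R1:  [     0  -17/2     -1  -11/4 ]
R3 <- R3 - (-3/2)*R1:  [    0     8    -1  -1/2 ]
R3 <- R3 - (-16/17)*R2:  [       0        0   -33/17  -105/34 ]
Row echelon form:
[ 4      6       0       -3 ]
[ 0  -17/2      -1    -11/4 ]
[ 0      0  -33/17  -105/34 ]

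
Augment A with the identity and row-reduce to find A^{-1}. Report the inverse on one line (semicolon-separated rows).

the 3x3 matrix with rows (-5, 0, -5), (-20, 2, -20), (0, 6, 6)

Gauss-Jordan on [A | I]:
R1 <- (1/-5)*R1:  [    1     0     1  |  -1/5     0     0 ]
R2 <- R2 - (-20)*R1:  [  0   2   0  |  -4   1   0 ]
R2 <- (1/2)*R2:  [   0    1    0  |   -2  1/2    0 ]
R3 <- R3 - (6)*R2:  [  0   0   6  |  12  -3   1 ]
R3 <- (1/6)*R3:  [    0     0     1  |     2  -1/2   1/6 ]
R1 <- R1 - (1)*R3:  [     1      0      0  |  -11/5    1/2   -1/6 ]
Right block of [I | A^{-1}] is the inverse:
[ -11/5   1/2  -1/6 ]
[    -2   1/2     0 ]
[     2  -1/2   1/6 ]

inverse = [-11/5 1/2 -1/6; -2 1/2 0; 2 -1/2 1/6]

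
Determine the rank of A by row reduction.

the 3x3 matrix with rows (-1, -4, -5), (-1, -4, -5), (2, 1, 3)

Row reduction:
R2 <- R2 - (1)*R1:  [ 0  0  0 ]
R3 <- R3 - (-2)*R1:  [  0  -7  -7 ]
R2 <-> R3   (pivot in column 2 was zero)
[ -1  -4  -5 ]
[  0  -7  -7 ]
[  0   0   0 ]
Row echelon form:
[ -1  -4  -5 ]
[  0  -7  -7 ]
[  0   0   0 ]
Nonzero rows / pivot columns: 2

rank(A) = 2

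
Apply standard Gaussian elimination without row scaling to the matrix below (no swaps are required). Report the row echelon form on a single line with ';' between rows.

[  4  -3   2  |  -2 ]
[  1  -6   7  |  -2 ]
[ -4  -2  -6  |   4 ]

REF = [4 -3 2 -2; 0 -21/4 13/2 -3/2; 0 0 -214/21 24/7]

Forward elimination:
R2 <- R2 - (1/4)*R1:  [     0  -21/4   13/2   -3/2 ]
R3 <- R3 - (-1)*R1:  [  0  -5  -4   2 ]
R3 <- R3 - (20/21)*R2:  [       0        0  -214/21     24/7 ]
Row echelon form:
[ 4     -3        2  |    -2 ]
[ 0  -21/4     13/2  |  -3/2 ]
[ 0      0  -214/21  |  24/7 ]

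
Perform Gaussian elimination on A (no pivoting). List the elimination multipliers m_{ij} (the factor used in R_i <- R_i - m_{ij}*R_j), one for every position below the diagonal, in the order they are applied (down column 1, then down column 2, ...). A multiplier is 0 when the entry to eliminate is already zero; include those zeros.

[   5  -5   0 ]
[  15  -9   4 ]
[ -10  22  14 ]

multipliers: 3, -2, 2

Forward elimination:
R2 <- R2 - (3)*R1:  [ 0  6  4 ]
R3 <- R3 - (-2)*R1:  [  0  12  14 ]
R3 <- R3 - (2)*R2:  [ 0  0  6 ]
Multipliers (in order of application): m_{21} = 3, m_{31} = -2, m_{32} = 2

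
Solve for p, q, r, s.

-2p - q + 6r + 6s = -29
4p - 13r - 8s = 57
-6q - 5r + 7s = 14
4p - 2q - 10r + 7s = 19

Forward elimination on [A|b]:
R2 <- R2 - (-2)*R1:  [  0  -2  -1   4  -1 ]
R4 <- R4 - (-2)*R1:  [   0   -4    2   19  -39 ]
R3 <- R3 - (3)*R2:  [  0   0  -2  -5  17 ]
R4 <- R4 - (2)*R2:  [   0    0    4   11  -37 ]
R4 <- R4 - (-2)*R3:  [  0   0   0   1  -3 ]
Row echelon form:
[ -2  -1   6   6  |  -29 ]
[  0  -2  -1   4  |   -1 ]
[  0   0  -2  -5  |   17 ]
[  0   0   0   1  |   -3 ]
Back-substitution:
s = (-3) / 1 = -3
r = (17 - (-5)*(-3)) / -2 = -1
q = (-1 - (-1)*(-1) - (4)*(-3)) / -2 = -5
p = (-29 - (-1)*(-5) - (6)*(-1) - (6)*(-3)) / -2 = 5

(5, -5, -1, -3)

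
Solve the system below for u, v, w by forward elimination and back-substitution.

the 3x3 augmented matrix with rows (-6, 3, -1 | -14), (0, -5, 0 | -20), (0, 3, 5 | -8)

(5, 4, -4)

Forward elimination on [A|b]:
R3 <- R3 - (-3/5)*R2:  [   0    0    5  -20 ]
Row echelon form:
[ -6   3  -1  |  -14 ]
[  0  -5   0  |  -20 ]
[  0   0   5  |  -20 ]
Back-substitution:
w = (-20) / 5 = -4
v = (-20) / -5 = 4
u = (-14 - (3)*(4) - (-1)*(-4)) / -6 = 5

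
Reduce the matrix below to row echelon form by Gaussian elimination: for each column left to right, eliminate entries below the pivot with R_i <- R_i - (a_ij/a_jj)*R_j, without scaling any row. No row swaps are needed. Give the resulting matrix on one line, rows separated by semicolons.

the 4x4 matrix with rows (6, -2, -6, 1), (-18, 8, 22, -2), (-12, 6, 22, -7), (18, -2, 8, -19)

REF = [6 -2 -6 1; 0 2 4 1; 0 0 6 -6; 0 0 0 -6]

Forward elimination:
R2 <- R2 - (-3)*R1:  [ 0  2  4  1 ]
R3 <- R3 - (-2)*R1:  [  0   2  10  -5 ]
R4 <- R4 - (3)*R1:  [   0    4   26  -22 ]
R3 <- R3 - (1)*R2:  [  0   0   6  -6 ]
R4 <- R4 - (2)*R2:  [   0    0   18  -24 ]
R4 <- R4 - (3)*R3:  [  0   0   0  -6 ]
Row echelon form:
[ 6  -2  -6   1 ]
[ 0   2   4   1 ]
[ 0   0   6  -6 ]
[ 0   0   0  -6 ]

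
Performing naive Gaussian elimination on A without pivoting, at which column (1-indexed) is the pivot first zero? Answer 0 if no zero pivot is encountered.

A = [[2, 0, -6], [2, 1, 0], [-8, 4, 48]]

first zero-pivot column = 3

Naive forward elimination:
R2 <- R2 - (1)*R1:  [ 0  1  6 ]
R3 <- R3 - (-4)*R1:  [  0   4  24 ]
R3 <- R3 - (4)*R2:  [ 0  0  0 ]
Matrix at this point:
[ 2  0  -6 ]
[ 0  1   6 ]
[ 0  0   0 ]
Pivot entry (3,3) in the last row is zero and there are no rows below to swap with -> zero pivot in column 3 (A is singular).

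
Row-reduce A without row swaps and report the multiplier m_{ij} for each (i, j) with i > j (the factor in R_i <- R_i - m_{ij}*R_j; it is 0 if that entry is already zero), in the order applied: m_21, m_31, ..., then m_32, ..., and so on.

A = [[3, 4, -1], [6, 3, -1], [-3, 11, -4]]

Forward elimination:
R2 <- R2 - (2)*R1:  [  0  -5   1 ]
R3 <- R3 - (-1)*R1:  [  0  15  -5 ]
R3 <- R3 - (-3)*R2:  [  0   0  -2 ]
Multipliers (in order of application): m_{21} = 2, m_{31} = -1, m_{32} = -3

multipliers: 2, -1, -3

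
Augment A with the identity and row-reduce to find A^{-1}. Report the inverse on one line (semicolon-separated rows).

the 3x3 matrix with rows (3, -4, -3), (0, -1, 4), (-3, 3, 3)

Gauss-Jordan on [A | I]:
R1 <- (1/3)*R1:  [    1  -4/3    -1  |   1/3     0     0 ]
R3 <- R3 - (-3)*R1:  [  0  -1   0  |   1   0   1 ]
R2 <- (1/-1)*R2:  [  0   1  -4  |   0  -1   0 ]
R1 <- R1 - (-4/3)*R2:  [     1      0  -19/3  |    1/3   -4/3      0 ]
R3 <- R3 - (-1)*R2:  [  0   0  -4  |   1  -1   1 ]
R3 <- (1/-4)*R3:  [    0     0     1  |  -1/4   1/4  -1/4 ]
R1 <- R1 - (-19/3)*R3:  [      1       0       0  |    -5/4     1/4  -19/12 ]
R2 <- R2 - (-4)*R3:  [  0   1   0  |  -1   0  -1 ]
Right block of [I | A^{-1}] is the inverse:
[ -5/4  1/4  -19/12 ]
[   -1    0      -1 ]
[ -1/4  1/4    -1/4 ]

inverse = [-5/4 1/4 -19/12; -1 0 -1; -1/4 1/4 -1/4]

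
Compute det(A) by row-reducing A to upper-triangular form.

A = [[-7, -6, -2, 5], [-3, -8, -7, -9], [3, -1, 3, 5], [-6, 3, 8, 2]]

det(A) = -4740

Forward elimination:
R2 <- R2 - (3/7)*R1:  [     0  -38/7  -43/7  -78/7 ]
R3 <- R3 - (-3/7)*R1:  [     0  -25/7   15/7   50/7 ]
R4 <- R4 - (6/7)*R1:  [     0   57/7   68/7  -16/7 ]
R3 <- R3 - (25/38)*R2:  [      0       0  235/38  275/19 ]
R4 <- R4 - (-3/2)*R2:  [   0    0  1/2  -19 ]
R4 <- R4 - (19/235)*R3:  [       0        0        0  -948/47 ]
Upper-triangular form:
[ -7     -6      -2        5 ]
[  0  -38/7   -43/7    -78/7 ]
[  0      0  235/38   275/19 ]
[  0      0       0  -948/47 ]
det(A) = (-1)^0 * (-7) * (-38/7) * (235/38) * (-948/47) = -4740  (0 row swaps -> sign +1)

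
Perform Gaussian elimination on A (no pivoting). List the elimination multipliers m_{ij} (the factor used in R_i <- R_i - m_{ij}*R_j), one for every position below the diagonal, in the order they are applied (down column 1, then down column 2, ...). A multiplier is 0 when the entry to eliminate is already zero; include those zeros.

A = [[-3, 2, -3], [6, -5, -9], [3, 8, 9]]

Forward elimination:
R2 <- R2 - (-2)*R1:  [   0   -1  -15 ]
R3 <- R3 - (-1)*R1:  [  0  10   6 ]
R3 <- R3 - (-10)*R2:  [    0     0  -144 ]
Multipliers (in order of application): m_{21} = -2, m_{31} = -1, m_{32} = -10

multipliers: -2, -1, -10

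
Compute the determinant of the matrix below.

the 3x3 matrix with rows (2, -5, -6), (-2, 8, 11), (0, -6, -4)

det(A) = 36

Forward elimination:
R2 <- R2 - (-1)*R1:  [ 0  3  5 ]
R3 <- R3 - (-2)*R2:  [ 0  0  6 ]
Upper-triangular form:
[ 2  -5  -6 ]
[ 0   3   5 ]
[ 0   0   6 ]
det(A) = (-1)^0 * (2) * (3) * (6) = 36  (0 row swaps -> sign +1)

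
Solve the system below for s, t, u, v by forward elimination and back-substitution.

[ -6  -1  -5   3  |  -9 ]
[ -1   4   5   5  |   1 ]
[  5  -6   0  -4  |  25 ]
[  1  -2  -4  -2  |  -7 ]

Forward elimination on [A|b]:
R2 <- R2 - (1/6)*R1:  [    0  25/6  35/6   9/2   5/2 ]
R3 <- R3 - (-5/6)*R1:  [     0  -41/6  -25/6   -3/2   35/2 ]
R4 <- R4 - (-1/6)*R1:  [     0  -13/6  -29/6   -3/2  -17/2 ]
R3 <- R3 - (-41/25)*R2:  [      0       0    27/5  147/25   108/5 ]
R4 <- R4 - (-13/25)*R2:  [     0      0   -9/5  21/25  -36/5 ]
R4 <- R4 - (-1/3)*R3:  [    0     0     0  14/5     0 ]
Row echelon form:
[ -6    -1    -5       3  |     -9 ]
[  0  25/6  35/6     9/2  |    5/2 ]
[  0     0  27/5  147/25  |  108/5 ]
[  0     0     0    14/5  |      0 ]
Back-substitution:
v = (0) / (14/5) = 0
u = (108/5 - (147/25)*(0)) / (27/5) = 4
t = (5/2 - (35/6)*(4) - (9/2)*(0)) / (25/6) = -5
s = (-9 - (-1)*(-5) - (-5)*(4) - (3)*(0)) / -6 = -1

(-1, -5, 4, 0)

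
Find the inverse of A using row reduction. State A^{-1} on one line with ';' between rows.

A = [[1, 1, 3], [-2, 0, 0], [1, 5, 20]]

inverse = [0 -1/2 0; 4 17/10 -3/5; -1 -2/5 1/5]

Gauss-Jordan on [A | I]:
R2 <- R2 - (-2)*R1:  [ 0  2  6  |  2  1  0 ]
R3 <- R3 - (1)*R1:  [  0   4  17  |  -1   0   1 ]
R2 <- (1/2)*R2:  [   0    1    3  |    1  1/2    0 ]
R1 <- R1 - (1)*R2:  [    1     0     0  |     0  -1/2     0 ]
R3 <- R3 - (4)*R2:  [  0   0   5  |  -5  -2   1 ]
R3 <- (1/5)*R3:  [    0     0     1  |    -1  -2/5   1/5 ]
R2 <- R2 - (3)*R3:  [     0      1      0  |      4  17/10   -3/5 ]
Right block of [I | A^{-1}] is the inverse:
[  0   -1/2     0 ]
[  4  17/10  -3/5 ]
[ -1   -2/5   1/5 ]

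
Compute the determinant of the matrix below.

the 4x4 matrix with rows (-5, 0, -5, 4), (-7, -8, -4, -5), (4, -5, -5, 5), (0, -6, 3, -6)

Forward elimination:
R2 <- R2 - (7/5)*R1:  [     0     -8      3  -53/5 ]
R3 <- R3 - (-4/5)*R1:  [    0    -5    -9  41/5 ]
R3 <- R3 - (5/8)*R2:  [      0       0   -87/8  593/40 ]
R4 <- R4 - (3/4)*R2:  [     0      0    3/4  39/20 ]
R4 <- R4 - (-2/29)*R3:  [       0        0        0  431/145 ]
Upper-triangular form:
[ -5   0     -5        4 ]
[  0  -8      3    -53/5 ]
[  0   0  -87/8   593/40 ]
[  0   0      0  431/145 ]
det(A) = (-1)^0 * (-5) * (-8) * (-87/8) * (431/145) = -1293  (0 row swaps -> sign +1)

det(A) = -1293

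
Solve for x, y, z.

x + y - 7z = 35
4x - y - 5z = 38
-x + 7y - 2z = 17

Forward elimination on [A|b]:
R2 <- R2 - (4)*R1:  [    0    -5    23  -102 ]
R3 <- R3 - (-1)*R1:  [  0   8  -9  52 ]
R3 <- R3 - (-8/5)*R2:  [      0       0   139/5  -556/5 ]
Row echelon form:
[ 1   1     -7  |      35 ]
[ 0  -5     23  |    -102 ]
[ 0   0  139/5  |  -556/5 ]
Back-substitution:
z = (-556/5) / (139/5) = -4
y = (-102 - (23)*(-4)) / -5 = 2
x = (35 - (1)*(2) - (-7)*(-4)) / 1 = 5

(5, 2, -4)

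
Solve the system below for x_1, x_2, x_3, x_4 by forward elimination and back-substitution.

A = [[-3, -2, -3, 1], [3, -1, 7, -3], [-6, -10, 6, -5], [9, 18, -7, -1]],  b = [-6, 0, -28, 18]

Forward elimination on [A|b]:
R2 <- R2 - (-1)*R1:  [  0  -3   4  -2  -6 ]
R3 <- R3 - (2)*R1:  [   0   -6   12   -7  -16 ]
R4 <- R4 - (-3)*R1:  [   0   12  -16    2    0 ]
R3 <- R3 - (2)*R2:  [  0   0   4  -3  -4 ]
R4 <- R4 - (-4)*R2:  [   0    0    0   -6  -24 ]
Row echelon form:
[ -3  -2  -3   1  |   -6 ]
[  0  -3   4  -2  |   -6 ]
[  0   0   4  -3  |   -4 ]
[  0   0   0  -6  |  -24 ]
Back-substitution:
x_4 = (-24) / -6 = 4
x_3 = (-4 - (-3)*(4)) / 4 = 2
x_2 = (-6 - (4)*(2) - (-2)*(4)) / -3 = 2
x_1 = (-6 - (-2)*(2) - (-3)*(2) - (1)*(4)) / -3 = 0

(0, 2, 2, 4)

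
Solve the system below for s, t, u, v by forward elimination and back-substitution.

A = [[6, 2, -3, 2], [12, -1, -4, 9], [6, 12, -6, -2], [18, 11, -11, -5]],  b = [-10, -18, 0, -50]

Forward elimination on [A|b]:
R2 <- R2 - (2)*R1:  [  0  -5   2   5   2 ]
R3 <- R3 - (1)*R1:  [  0  10  -3  -4  10 ]
R4 <- R4 - (3)*R1:  [   0    5   -2  -11  -20 ]
R3 <- R3 - (-2)*R2:  [  0   0   1   6  14 ]
R4 <- R4 - (-1)*R2:  [   0    0    0   -6  -18 ]
Row echelon form:
[ 6   2  -3   2  |  -10 ]
[ 0  -5   2   5  |    2 ]
[ 0   0   1   6  |   14 ]
[ 0   0   0  -6  |  -18 ]
Back-substitution:
v = (-18) / -6 = 3
u = (14 - (6)*(3)) / 1 = -4
t = (2 - (2)*(-4) - (5)*(3)) / -5 = 1
s = (-10 - (2)*(1) - (-3)*(-4) - (2)*(3)) / 6 = -5

(-5, 1, -4, 3)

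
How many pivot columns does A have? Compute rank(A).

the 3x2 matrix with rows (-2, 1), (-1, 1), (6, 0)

Row reduction:
R2 <- R2 - (1/2)*R1:  [   0  1/2 ]
R3 <- R3 - (-3)*R1:  [ 0  3 ]
R3 <- R3 - (6)*R2:  [ 0  0 ]
Row echelon form:
[ -2    1 ]
[  0  1/2 ]
[  0    0 ]
Nonzero rows / pivot columns: 2

rank(A) = 2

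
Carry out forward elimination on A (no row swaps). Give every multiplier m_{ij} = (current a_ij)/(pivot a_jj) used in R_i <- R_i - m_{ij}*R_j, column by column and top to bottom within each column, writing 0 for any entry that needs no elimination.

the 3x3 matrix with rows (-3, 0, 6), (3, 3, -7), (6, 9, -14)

Forward elimination:
R2 <- R2 - (-1)*R1:  [  0   3  -1 ]
R3 <- R3 - (-2)*R1:  [  0   9  -2 ]
R3 <- R3 - (3)*R2:  [ 0  0  1 ]
Multipliers (in order of application): m_{21} = -1, m_{31} = -2, m_{32} = 3

multipliers: -1, -2, 3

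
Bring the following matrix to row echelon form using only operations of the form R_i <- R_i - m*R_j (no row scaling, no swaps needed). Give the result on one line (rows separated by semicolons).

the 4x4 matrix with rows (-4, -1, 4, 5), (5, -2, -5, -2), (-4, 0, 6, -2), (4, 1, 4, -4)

REF = [-4 -1 4 5; 0 -13/4 0 17/4; 0 0 2 -74/13; 0 0 0 309/13]

Forward elimination:
R2 <- R2 - (-5/4)*R1:  [     0  -13/4      0   17/4 ]
R3 <- R3 - (1)*R1:  [  0   1   2  -7 ]
R4 <- R4 - (-1)*R1:  [ 0  0  8  1 ]
R3 <- R3 - (-4/13)*R2:  [      0       0       2  -74/13 ]
R4 <- R4 - (4)*R3:  [      0       0       0  309/13 ]
Row echelon form:
[ -4     -1  4       5 ]
[  0  -13/4  0    17/4 ]
[  0      0  2  -74/13 ]
[  0      0  0  309/13 ]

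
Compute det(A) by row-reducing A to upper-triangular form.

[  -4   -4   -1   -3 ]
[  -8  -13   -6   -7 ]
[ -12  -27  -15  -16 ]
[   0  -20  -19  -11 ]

det(A) = -240

Forward elimination:
R2 <- R2 - (2)*R1:  [  0  -5  -4  -1 ]
R3 <- R3 - (3)*R1:  [   0  -15  -12   -7 ]
R3 <- R3 - (3)*R2:  [  0   0   0  -4 ]
R4 <- R4 - (4)*R2:  [  0   0  -3  -7 ]
R3 <-> R4   (pivot in column 3 was zero)
[ -4  -4  -1  -3 ]
[  0  -5  -4  -1 ]
[  0   0  -3  -7 ]
[  0   0   0  -4 ]
Upper-triangular form:
[ -4  -4  -1  -3 ]
[  0  -5  -4  -1 ]
[  0   0  -3  -7 ]
[  0   0   0  -4 ]
det(A) = (-1)^1 * (-4) * (-5) * (-3) * (-4) = -240  (1 row swap -> sign -1)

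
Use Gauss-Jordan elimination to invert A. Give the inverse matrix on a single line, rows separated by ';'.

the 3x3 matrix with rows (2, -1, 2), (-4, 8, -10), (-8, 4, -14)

inverse = [1 1/12 1/12; -1/3 1/6 -1/6; -2/3 0 -1/6]

Gauss-Jordan on [A | I]:
R1 <- (1/2)*R1:  [    1  -1/2     1  |   1/2     0     0 ]
R2 <- R2 - (-4)*R1:  [  0   6  -6  |   2   1   0 ]
R3 <- R3 - (-8)*R1:  [  0   0  -6  |   4   0   1 ]
R2 <- (1/6)*R2:  [   0    1   -1  |  1/3  1/6    0 ]
R1 <- R1 - (-1/2)*R2:  [    1     0   1/2  |   2/3  1/12     0 ]
R3 <- (1/-6)*R3:  [    0     0     1  |  -2/3     0  -1/6 ]
R1 <- R1 - (1/2)*R3:  [    1     0     0  |     1  1/12  1/12 ]
R2 <- R2 - (-1)*R3:  [    0     1     0  |  -1/3   1/6  -1/6 ]
Right block of [I | A^{-1}] is the inverse:
[    1  1/12  1/12 ]
[ -1/3   1/6  -1/6 ]
[ -2/3     0  -1/6 ]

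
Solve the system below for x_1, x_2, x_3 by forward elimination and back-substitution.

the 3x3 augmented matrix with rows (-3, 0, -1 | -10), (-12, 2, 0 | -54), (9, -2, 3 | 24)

(5, 3, -5)

Forward elimination on [A|b]:
R2 <- R2 - (4)*R1:  [   0    2    4  -14 ]
R3 <- R3 - (-3)*R1:  [  0  -2   0  -6 ]
R3 <- R3 - (-1)*R2:  [   0    0    4  -20 ]
Row echelon form:
[ -3  0  -1  |  -10 ]
[  0  2   4  |  -14 ]
[  0  0   4  |  -20 ]
Back-substitution:
x_3 = (-20) / 4 = -5
x_2 = (-14 - (4)*(-5)) / 2 = 3
x_1 = (-10 - (-1)*(-5)) / -3 = 5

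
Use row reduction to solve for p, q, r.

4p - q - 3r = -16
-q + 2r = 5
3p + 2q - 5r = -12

Forward elimination on [A|b]:
R3 <- R3 - (3/4)*R1:  [     0   11/4  -11/4      0 ]
R3 <- R3 - (-11/4)*R2:  [    0     0  11/4  55/4 ]
Row echelon form:
[ 4  -1    -3  |   -16 ]
[ 0  -1     2  |     5 ]
[ 0   0  11/4  |  55/4 ]
Back-substitution:
r = (55/4) / (11/4) = 5
q = (5 - (2)*(5)) / -1 = 5
p = (-16 - (-1)*(5) - (-3)*(5)) / 4 = 1

(1, 5, 5)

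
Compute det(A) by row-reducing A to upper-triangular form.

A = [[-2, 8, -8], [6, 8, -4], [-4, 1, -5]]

det(A) = 136

Forward elimination:
R2 <- R2 - (-3)*R1:  [   0   32  -28 ]
R3 <- R3 - (2)*R1:  [   0  -15   11 ]
R3 <- R3 - (-15/32)*R2:  [     0      0  -17/8 ]
Upper-triangular form:
[ -2   8     -8 ]
[  0  32    -28 ]
[  0   0  -17/8 ]
det(A) = (-1)^0 * (-2) * (32) * (-17/8) = 136  (0 row swaps -> sign +1)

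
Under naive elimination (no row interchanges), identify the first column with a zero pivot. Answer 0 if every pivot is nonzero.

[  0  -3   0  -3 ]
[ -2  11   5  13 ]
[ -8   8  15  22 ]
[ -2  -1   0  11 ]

first zero-pivot column = 1

Naive forward elimination:
Pivot entry (1,1) is zero but row 2 has -2 in column 1 -> naive elimination stops; a row interchange (e.g. R1 <-> R2) would be required here.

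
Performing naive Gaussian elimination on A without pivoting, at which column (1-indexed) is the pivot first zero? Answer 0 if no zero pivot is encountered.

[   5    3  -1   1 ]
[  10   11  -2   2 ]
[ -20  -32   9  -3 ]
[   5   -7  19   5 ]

Naive forward elimination:
R2 <- R2 - (2)*R1:  [ 0  5  0  0 ]
R3 <- R3 - (-4)*R1:  [   0  -20    5    1 ]
R4 <- R4 - (1)*R1:  [   0  -10   20    4 ]
R3 <- R3 - (-4)*R2:  [ 0  0  5  1 ]
R4 <- R4 - (-2)*R2:  [  0   0  20   4 ]
R4 <- R4 - (4)*R3:  [ 0  0  0  0 ]
Matrix at this point:
[ 5  3  -1  1 ]
[ 0  5   0  0 ]
[ 0  0   5  1 ]
[ 0  0   0  0 ]
Pivot entry (4,4) in the last row is zero and there are no rows below to swap with -> zero pivot in column 4 (A is singular).

first zero-pivot column = 4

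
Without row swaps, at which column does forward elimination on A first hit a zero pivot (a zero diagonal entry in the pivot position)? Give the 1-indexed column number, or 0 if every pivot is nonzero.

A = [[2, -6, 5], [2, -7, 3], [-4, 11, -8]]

Naive forward elimination:
R2 <- R2 - (1)*R1:  [  0  -1  -2 ]
R3 <- R3 - (-2)*R1:  [  0  -1   2 ]
R3 <- R3 - (1)*R2:  [ 0  0  4 ]
All pivots nonzero; naive elimination completes without hitting a zero pivot.

first zero-pivot column = 0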